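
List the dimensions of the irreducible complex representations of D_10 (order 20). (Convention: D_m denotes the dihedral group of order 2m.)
Dimensions: 1, 1, 1, 1, 2, 2, 2, 2

Solution. There are 8 irreducibles (= number of conjugacy classes). Their dimensions d_i satisfy sum d_i^2 = |G| = 20: 1 + 1 + 1 + 1 + 4 + 4 + 4 + 4 = 20.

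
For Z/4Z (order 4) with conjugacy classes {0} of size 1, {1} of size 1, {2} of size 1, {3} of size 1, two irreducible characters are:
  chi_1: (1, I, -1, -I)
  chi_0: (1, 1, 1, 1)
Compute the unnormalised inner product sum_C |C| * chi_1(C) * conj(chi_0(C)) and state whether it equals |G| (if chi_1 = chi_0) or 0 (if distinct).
Sum = 0; so <chi_1, chi_0> = 0 (distinct irreducibles are orthogonal).

Justification: Compute term by term over conjugacy classes (|C| * chi_1(C) * conj(chi_0(C))):
  1*(1)*conj(1) + 1*(I)*conj(1) + 1*(-1)*conj(1) + 1*(-I)*conj(1)
  = (1) + (I) + (-1) + (-I)
  = 0.
(Exp terms are combined using exp(i*s)*conj(exp(i*t)) = exp(i*(s-t)), and sums of them are collapsed using the identity that for every m > 1 the m distinct m-th roots of unity sum to 0, e.g. 1 + exp(2*I*pi/3) + exp(-2*I*pi/3) = 0.)
Dividing by |G| = 4 gives 0/4 = 0, matching the row-orthogonality relation <chi_1, chi_0> = [chi_1 = chi_0].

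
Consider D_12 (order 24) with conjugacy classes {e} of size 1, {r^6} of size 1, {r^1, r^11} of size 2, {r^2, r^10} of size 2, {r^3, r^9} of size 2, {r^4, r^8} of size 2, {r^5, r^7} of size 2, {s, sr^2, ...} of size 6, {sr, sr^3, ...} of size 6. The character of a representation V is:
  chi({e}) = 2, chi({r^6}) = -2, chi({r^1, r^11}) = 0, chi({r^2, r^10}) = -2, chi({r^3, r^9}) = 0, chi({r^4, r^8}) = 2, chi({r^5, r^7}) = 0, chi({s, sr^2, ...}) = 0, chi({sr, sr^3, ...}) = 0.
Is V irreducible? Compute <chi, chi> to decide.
Irreducible: <chi, chi> = 1.

Argument: <chi, chi> = (1/|G|) sum_C |C| * |chi(C)|^2 = (1/24)[1*|2|^2 + 1*|-2|^2 + 2*|0|^2 + 2*|-2|^2 + 2*|0|^2 + 2*|2|^2 + 2*|0|^2 + 6*|0|^2 + 6*|0|^2]
  = (1/24)[(4) + (4) + (0) + (8) + (0) + (8) + (0) + (0) + (0)] = 24/24 = 1.
A character is irreducible iff <chi, chi> = 1, so this representation is irreducible.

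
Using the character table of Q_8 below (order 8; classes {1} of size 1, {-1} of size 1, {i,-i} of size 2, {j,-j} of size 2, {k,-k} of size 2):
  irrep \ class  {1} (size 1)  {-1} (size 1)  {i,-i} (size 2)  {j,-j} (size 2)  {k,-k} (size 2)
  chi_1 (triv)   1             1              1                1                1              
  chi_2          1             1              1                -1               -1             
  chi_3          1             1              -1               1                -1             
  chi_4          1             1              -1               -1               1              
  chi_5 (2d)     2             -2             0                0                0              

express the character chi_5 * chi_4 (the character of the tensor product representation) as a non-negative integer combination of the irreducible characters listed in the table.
chi_5 tensor chi_4 = chi_5 (all other irreducibles have multiplicity 0).

Proof sketch: The character of a tensor product is the pointwise product (chi_5 * chi_4)(C) = chi_5(C) * chi_4(C):
  {1}: (2)*(1), {-1}: (-2)*(1), {i,-i}: (0)*(-1), {j,-j}: (0)*(-1), {k,-k}: (0)*(1)
so (chi_5 * chi_4) takes values
  {1} -> 2, {-1} -> -2, {i,-i} -> 0, {j,-j} -> 0, {k,-k} -> 0.
Now take the inner product of this character with each irreducible chi from the table, <chi_5*chi_4, chi> = (1/8) sum_C |C| (chi_5*chi_4)(C) conj(chi(C)):
  <chi_5*chi_4, chi_1> = (1/8)[1*(2)*conj(1) + 1*(-2)*conj(1) + 2*(0)*conj(1) + 2*(0)*conj(1) + 2*(0)*conj(1)]
      = (1/8)[(2) + (-2) + (0) + (0) + (0)] = 0/8 = 0
  <chi_5*chi_4, chi_2> = (1/8)[1*(2)*conj(1) + 1*(-2)*conj(1) + 2*(0)*conj(1) + 2*(0)*conj(-1) + 2*(0)*conj(-1)]
      = (1/8)[(2) + (-2) + (0) + (0) + (0)] = 0/8 = 0
  <chi_5*chi_4, chi_3> = (1/8)[1*(2)*conj(1) + 1*(-2)*conj(1) + 2*(0)*conj(-1) + 2*(0)*conj(1) + 2*(0)*conj(-1)]
      = (1/8)[(2) + (-2) + (0) + (0) + (0)] = 0/8 = 0
  <chi_5*chi_4, chi_4> = (1/8)[1*(2)*conj(1) + 1*(-2)*conj(1) + 2*(0)*conj(-1) + 2*(0)*conj(-1) + 2*(0)*conj(1)]
      = (1/8)[(2) + (-2) + (0) + (0) + (0)] = 0/8 = 0
  <chi_5*chi_4, chi_5> = (1/8)[1*(2)*conj(2) + 1*(-2)*conj(-2) + 2*(0)*conj(0) + 2*(0)*conj(0) + 2*(0)*conj(0)]
      = (1/8)[(4) + (4) + (0) + (0) + (0)] = 8/8 = 1
Hence the multiplicities are chi_5: 1. Dimension check: dim(chi_5)*dim(chi_4) = 2*1 = 2 and sum (mult * dim) = 1*2 = 2.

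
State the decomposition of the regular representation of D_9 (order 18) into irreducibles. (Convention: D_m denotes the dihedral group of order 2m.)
Each irreducible V_i of dimension d_i appears with multiplicity d_i, i.e. rho_reg = (direct sum over all irreducibles V_i) d_i V_i. The irreducible dimensions for D_9 are 1, 1, 2, 2, 2, 2: 2 irreducibles of dimension 1, each with multiplicity 1; 4 irreducibles of dimension 2, each with multiplicity 2. Total dimension 2*1*1 + 4*2*2 = 18 = |G|.

Proof sketch: General theorem: in the regular representation of a finite group G, each irreducible appears with multiplicity equal to its dimension. Check: dim(rho_reg) = sum d_i^2 = 1 + 1 + 4 + 4 + 4 + 4 = 18 = |G|.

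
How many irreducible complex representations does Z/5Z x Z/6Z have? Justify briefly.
30

Argument: The number of irreducible complex representations of a finite group equals its number of conjugacy classes. Z/5Z x Z/6Z is abelian of order 30, so every element is its own conjugacy class: 30 classes, so Z/5Z x Z/6Z (order 30) has exactly 30 irreducible complex representations.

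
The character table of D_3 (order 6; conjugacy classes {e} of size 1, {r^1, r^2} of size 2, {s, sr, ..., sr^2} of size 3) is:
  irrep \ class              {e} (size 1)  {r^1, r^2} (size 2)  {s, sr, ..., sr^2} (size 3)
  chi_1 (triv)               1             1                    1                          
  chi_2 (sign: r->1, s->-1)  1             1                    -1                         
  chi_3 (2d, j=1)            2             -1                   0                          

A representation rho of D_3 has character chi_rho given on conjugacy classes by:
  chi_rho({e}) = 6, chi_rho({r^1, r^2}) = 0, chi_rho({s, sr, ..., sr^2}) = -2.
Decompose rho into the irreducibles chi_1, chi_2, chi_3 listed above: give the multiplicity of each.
Multiplicities: chi_1: 0, chi_2: 2, chi_3: 2.

Argument: Use <chi_rho, chi> = (1/|G|) sum_C |C| * chi_rho(C) * conj(chi(C)) with |G| = 6 for each irreducible chi in the table:
  <chi_rho, chi_1> = (1/6)[1*(6)*conj(1) + 2*(0)*conj(1) + 3*(-2)*conj(1)]
      = (1/6)[(6) + (0) + (-6)] = 0/6 = 0
  <chi_rho, chi_2> = (1/6)[1*(6)*conj(1) + 2*(0)*conj(1) + 3*(-2)*conj(-1)]
      = (1/6)[(6) + (0) + (6)] = 12/6 = 2
  <chi_rho, chi_3> = (1/6)[1*(6)*conj(2) + 2*(0)*conj(-1) + 3*(-2)*conj(0)]
      = (1/6)[(12) + (0) + (0)] = 12/6 = 2
Dimension check: dim(rho) = sum (mult * dim) = 0*1 + 2*1 + 2*2 = 6 = chi_rho(e) = 6.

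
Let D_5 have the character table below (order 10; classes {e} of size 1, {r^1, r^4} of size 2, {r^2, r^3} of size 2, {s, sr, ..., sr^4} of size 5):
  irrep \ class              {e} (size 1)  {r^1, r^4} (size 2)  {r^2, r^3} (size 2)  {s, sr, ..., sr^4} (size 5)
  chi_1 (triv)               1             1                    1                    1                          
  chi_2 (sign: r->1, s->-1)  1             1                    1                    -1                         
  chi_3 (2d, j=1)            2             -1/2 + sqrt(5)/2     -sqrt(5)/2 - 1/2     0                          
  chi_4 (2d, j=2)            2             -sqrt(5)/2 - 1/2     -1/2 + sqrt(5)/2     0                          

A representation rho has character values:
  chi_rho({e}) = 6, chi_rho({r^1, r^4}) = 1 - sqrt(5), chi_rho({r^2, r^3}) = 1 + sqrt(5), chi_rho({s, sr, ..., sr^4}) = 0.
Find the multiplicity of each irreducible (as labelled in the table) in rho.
Multiplicities: chi_1: 1, chi_2: 1, chi_3: 0, chi_4: 2.

Reasoning: Use <chi_rho, chi> = (1/|G|) sum_C |C| * chi_rho(C) * conj(chi(C)) with |G| = 10 for each irreducible chi in the table:
  <chi_rho, chi_1> = (1/10)[1*(6)*conj(1) + 2*(1 - sqrt(5))*conj(1) + 2*(1 + sqrt(5))*conj(1) + 5*(0)*conj(1)]
      = (1/10)[(6) + (2 - 2*sqrt(5)) + (2 + 2*sqrt(5)) + (0)] = 10/10 = 1
  <chi_rho, chi_2> = (1/10)[1*(6)*conj(1) + 2*(1 - sqrt(5))*conj(1) + 2*(1 + sqrt(5))*conj(1) + 5*(0)*conj(-1)]
      = (1/10)[(6) + (2 - 2*sqrt(5)) + (2 + 2*sqrt(5)) + (0)] = 10/10 = 1
  <chi_rho, chi_3> = (1/10)[1*(6)*conj(2) + 2*(1 - sqrt(5))*conj(-1/2 + sqrt(5)/2) + 2*(1 + sqrt(5))*conj(-sqrt(5)/2 - 1/2) + 5*(0)*conj(0)]
      = (1/10)[(12) + (-6 + 2*sqrt(5)) + (-6 - 2*sqrt(5)) + (0)] = 0/10 = 0
  <chi_rho, chi_4> = (1/10)[1*(6)*conj(2) + 2*(1 - sqrt(5))*conj(-sqrt(5)/2 - 1/2) + 2*(1 + sqrt(5))*conj(-1/2 + sqrt(5)/2) + 5*(0)*conj(0)]
      = (1/10)[(12) + (4) + (4) + (0)] = 20/10 = 2
Dimension check: dim(rho) = sum (mult * dim) = 1*1 + 1*1 + 0*2 + 2*2 = 6 = chi_rho(e) = 6.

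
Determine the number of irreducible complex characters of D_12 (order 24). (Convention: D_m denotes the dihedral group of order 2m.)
9

Reasoning: The number of irreducible complex representations of a finite group equals its number of conjugacy classes. D_12 has 9 conjugacy classes (n/2 + 3 for n even), so D_12 (order 24) has exactly 9 irreducible complex representations.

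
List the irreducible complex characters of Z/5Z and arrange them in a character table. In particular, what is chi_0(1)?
Character table of Z/5Z (irreps indexed chi_0,...,chi_4 with chi_k(m) = zeta_5^(k*m), zeta_5 = exp(2*pi*i/5)):
  irrep \ class  {0} (size 1)  {1} (size 1)    {2} (size 1)    {3} (size 1)    {4} (size 1)  
  chi_0          1             1               1               1               1             
  chi_1          1             exp(2*I*pi/5)   exp(4*I*pi/5)   exp(-4*I*pi/5)  exp(-2*I*pi/5)
  chi_2          1             exp(4*I*pi/5)   exp(-2*I*pi/5)  exp(2*I*pi/5)   exp(-4*I*pi/5)
  chi_3          1             exp(-4*I*pi/5)  exp(2*I*pi/5)   exp(-2*I*pi/5)  exp(4*I*pi/5) 
  chi_4          1             exp(-2*I*pi/5)  exp(-4*I*pi/5)  exp(4*I*pi/5)   exp(2*I*pi/5) 

Spot check: chi_0(1) = zeta_5^(0*1) = zeta_5^0 = 1.

Solution. Z/5Z is abelian, so all 5 irreducible complex representations are 1-dimensional. They are given by chi_k(m) = zeta_5^(k*m) for k = 0,...,4. Row orthogonality: sum_m chi_k(m) conj(chi_l(m)) = 5 * [k = l].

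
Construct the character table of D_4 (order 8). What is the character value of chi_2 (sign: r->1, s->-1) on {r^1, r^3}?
Conjugacy classes: {e} of size 1, {r^2} of size 1, {r^1, r^3} of size 2, {s, sr^2, ...} of size 2, {sr, sr^3, ...} of size 2.
Character table:
  irrep \ class              {e} (size 1)  {r^2} (size 1)  {r^1, r^3} (size 2)  {s, sr^2, ...} (size 2)  {sr, sr^3, ...} (size 2)
  chi_1 (triv)               1             1               1                    1                        1                       
  chi_2 (sign: r->1, s->-1)  1             1               1                    -1                       -1                      
  chi_3 (r->-1, s->1)        1             1               -1                   1                        -1                      
  chi_4 (r->-1, s->-1)       1             1               -1                   -1                       1                       
  chi_5 (2d, j=1)            2             -2              0                    0                        0                       

Spot check: chi_2 (sign: r->1, s->-1) on {r^1, r^3} = 1.

Explanation: D_4 has order 2*4 = 8 with 5 conjugacy classes, hence 5 irreducibles. Sum of squared dims 1 + 1 + 1 + 1 + 4 = 8 = |G|. Linear characters come from the abelianisation; the 2-dimensional irreps have character r^k -> 2*cos(2*pi*j*k/4), reflections -> 0.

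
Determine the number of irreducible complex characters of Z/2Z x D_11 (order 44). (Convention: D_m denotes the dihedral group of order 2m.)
14

Details: The number of irreducible complex representations of a finite group equals its number of conjugacy classes. For a direct product, #classes(G x H) = #classes(G) * #classes(H). Z/2Z has 2 classes (abelian), D_11 has 7 classes, so 2 * 7 = 14, so Z/2Z x D_11 (order 44) has exactly 14 irreducible complex representations.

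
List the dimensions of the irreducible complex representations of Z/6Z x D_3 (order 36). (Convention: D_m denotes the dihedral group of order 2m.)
Dimensions: 1, 1, 1, 1, 1, 1, 1, 1, 1, 1, 1, 1, 2, 2, 2, 2, 2, 2

Reasoning: There are 18 irreducibles (= number of conjugacy classes). Their dimensions d_i satisfy sum d_i^2 = |G| = 36: 1 + 1 + 1 + 1 + 1 + 1 + 1 + 1 + 1 + 1 + 1 + 1 + 4 + 4 + 4 + 4 + 4 + 4 = 36. (For the product with Z/6Z: each of the 6 1-dim characters of Z/6Z tensors with each irrep of D_3, giving 6 copies of each D_3-dimension.)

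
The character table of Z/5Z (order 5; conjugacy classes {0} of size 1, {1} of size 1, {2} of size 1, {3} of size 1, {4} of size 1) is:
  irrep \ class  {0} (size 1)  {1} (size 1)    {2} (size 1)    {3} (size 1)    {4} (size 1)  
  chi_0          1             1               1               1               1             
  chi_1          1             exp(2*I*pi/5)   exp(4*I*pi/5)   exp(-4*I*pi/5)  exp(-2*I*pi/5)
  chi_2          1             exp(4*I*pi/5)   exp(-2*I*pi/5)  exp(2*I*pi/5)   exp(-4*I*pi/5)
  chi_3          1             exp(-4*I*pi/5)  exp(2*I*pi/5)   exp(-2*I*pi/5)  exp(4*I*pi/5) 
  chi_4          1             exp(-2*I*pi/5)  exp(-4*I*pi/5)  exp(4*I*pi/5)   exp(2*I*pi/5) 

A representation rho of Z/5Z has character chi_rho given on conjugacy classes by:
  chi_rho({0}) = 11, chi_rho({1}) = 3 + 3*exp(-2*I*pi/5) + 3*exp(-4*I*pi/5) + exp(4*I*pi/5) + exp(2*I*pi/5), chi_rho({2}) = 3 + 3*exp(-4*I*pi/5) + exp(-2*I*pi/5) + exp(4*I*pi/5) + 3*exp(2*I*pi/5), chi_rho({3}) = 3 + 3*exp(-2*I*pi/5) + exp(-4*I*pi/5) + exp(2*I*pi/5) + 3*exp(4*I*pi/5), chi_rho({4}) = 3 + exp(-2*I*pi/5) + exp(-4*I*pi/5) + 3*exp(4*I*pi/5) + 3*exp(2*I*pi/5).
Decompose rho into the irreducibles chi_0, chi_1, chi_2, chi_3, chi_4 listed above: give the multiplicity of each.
Multiplicities: chi_0: 3, chi_1: 1, chi_2: 1, chi_3: 3, chi_4: 3.

Reasoning: Use <chi_rho, chi> = (1/|G|) sum_C |C| * chi_rho(C) * conj(chi(C)) with |G| = 5 for each irreducible chi in the table:
  <chi_rho, chi_0> = (1/5)[1*(11)*conj(1) + 1*(3 + 3*exp(-2*I*pi/5) + 3*exp(-4*I*pi/5) + exp(4*I*pi/5) + exp(2*I*pi/5))*conj(1) + 1*(3 + 3*exp(-4*I*pi/5) + exp(-2*I*pi/5) + exp(4*I*pi/5) + 3*exp(2*I*pi/5))*conj(1) + 1*(3 + 3*exp(-2*I*pi/5) + exp(-4*I*pi/5) + exp(2*I*pi/5) + 3*exp(4*I*pi/5))*conj(1) + 1*(3 + exp(-2*I*pi/5) + exp(-4*I*pi/5) + 3*exp(4*I*pi/5) + 3*exp(2*I*pi/5))*conj(1)]
      = (1/5)[(11) + (3 + 3*exp(-2*I*pi/5) + 3*exp(-4*I*pi/5) + exp(4*I*pi/5) + exp(2*I*pi/5)) + (3 + 3*exp(-4*I*pi/5) + exp(-2*I*pi/5) + exp(4*I*pi/5) + 3*exp(2*I*pi/5)) + (3 + 3*exp(-2*I*pi/5) + exp(-4*I*pi/5) + exp(2*I*pi/5) + 3*exp(4*I*pi/5)) + (3 + exp(-2*I*pi/5) + exp(-4*I*pi/5) + 3*exp(4*I*pi/5) + 3*exp(2*I*pi/5))] = 15/5 = 3
  <chi_rho, chi_1> = (1/5)[1*(11)*conj(1) + 1*(3 + 3*exp(-2*I*pi/5) + 3*exp(-4*I*pi/5) + exp(4*I*pi/5) + exp(2*I*pi/5))*conj(exp(2*I*pi/5)) + 1*(3 + 3*exp(-4*I*pi/5) + exp(-2*I*pi/5) + exp(4*I*pi/5) + 3*exp(2*I*pi/5))*conj(exp(4*I*pi/5)) + 1*(3 + 3*exp(-2*I*pi/5) + exp(-4*I*pi/5) + exp(2*I*pi/5) + 3*exp(4*I*pi/5))*conj(exp(-4*I*pi/5)) + 1*(3 + exp(-2*I*pi/5) + exp(-4*I*pi/5) + 3*exp(4*I*pi/5) + 3*exp(2*I*pi/5))*conj(exp(-2*I*pi/5))]
      = (1/5)[(11) + (1 + 3*exp(-2*I*pi/5) + 3*exp(-4*I*pi/5) + exp(2*I*pi/5) + 3*exp(4*I*pi/5)) + (1 + 3*exp(-2*I*pi/5) + 3*exp(-4*I*pi/5) + exp(4*I*pi/5) + 3*exp(2*I*pi/5)) + (1 + 3*exp(-2*I*pi/5) + exp(-4*I*pi/5) + 3*exp(4*I*pi/5) + 3*exp(2*I*pi/5)) + (1 + 3*exp(-4*I*pi/5) + exp(-2*I*pi/5) + 3*exp(4*I*pi/5) + 3*exp(2*I*pi/5))] = 5/5 = 1
  <chi_rho, chi_2> = (1/5)[1*(11)*conj(1) + 1*(3 + 3*exp(-2*I*pi/5) + 3*exp(-4*I*pi/5) + exp(4*I*pi/5) + exp(2*I*pi/5))*conj(exp(4*I*pi/5)) + 1*(3 + 3*exp(-4*I*pi/5) + exp(-2*I*pi/5) + exp(4*I*pi/5) + 3*exp(2*I*pi/5))*conj(exp(-2*I*pi/5)) + 1*(3 + 3*exp(-2*I*pi/5) + exp(-4*I*pi/5) + exp(2*I*pi/5) + 3*exp(4*I*pi/5))*conj(exp(2*I*pi/5)) + 1*(3 + exp(-2*I*pi/5) + exp(-4*I*pi/5) + 3*exp(4*I*pi/5) + 3*exp(2*I*pi/5))*conj(exp(-4*I*pi/5))]
      = (1/5)[(11) + (1 + 3*exp(-4*I*pi/5) + exp(-2*I*pi/5) + 3*exp(4*I*pi/5) + 3*exp(2*I*pi/5)) + (1 + 3*exp(-2*I*pi/5) + exp(-4*I*pi/5) + 3*exp(4*I*pi/5) + 3*exp(2*I*pi/5)) + (1 + 3*exp(-2*I*pi/5) + 3*exp(-4*I*pi/5) + exp(4*I*pi/5) + 3*exp(2*I*pi/5)) + (1 + 3*exp(-2*I*pi/5) + 3*exp(-4*I*pi/5) + exp(2*I*pi/5) + 3*exp(4*I*pi/5))] = 5/5 = 1
  <chi_rho, chi_3> = (1/5)[1*(11)*conj(1) + 1*(3 + 3*exp(-2*I*pi/5) + 3*exp(-4*I*pi/5) + exp(4*I*pi/5) + exp(2*I*pi/5))*conj(exp(-4*I*pi/5)) + 1*(3 + 3*exp(-4*I*pi/5) + exp(-2*I*pi/5) + exp(4*I*pi/5) + 3*exp(2*I*pi/5))*conj(exp(2*I*pi/5)) + 1*(3 + 3*exp(-2*I*pi/5) + exp(-4*I*pi/5) + exp(2*I*pi/5) + 3*exp(4*I*pi/5))*conj(exp(-2*I*pi/5)) + 1*(3 + exp(-2*I*pi/5) + exp(-4*I*pi/5) + 3*exp(4*I*pi/5) + 3*exp(2*I*pi/5))*conj(exp(4*I*pi/5))]
      = (1/5)[(11) + (3 + exp(-2*I*pi/5) + exp(-4*I*pi/5) + 3*exp(4*I*pi/5) + 3*exp(2*I*pi/5)) + (3 + 3*exp(-2*I*pi/5) + exp(-4*I*pi/5) + exp(2*I*pi/5) + 3*exp(4*I*pi/5)) + (3 + 3*exp(-4*I*pi/5) + exp(-2*I*pi/5) + exp(4*I*pi/5) + 3*exp(2*I*pi/5)) + (3 + 3*exp(-2*I*pi/5) + 3*exp(-4*I*pi/5) + exp(4*I*pi/5) + exp(2*I*pi/5))] = 15/5 = 3
  <chi_rho, chi_4> = (1/5)[1*(11)*conj(1) + 1*(3 + 3*exp(-2*I*pi/5) + 3*exp(-4*I*pi/5) + exp(4*I*pi/5) + exp(2*I*pi/5))*conj(exp(-2*I*pi/5)) + 1*(3 + 3*exp(-4*I*pi/5) + exp(-2*I*pi/5) + exp(4*I*pi/5) + 3*exp(2*I*pi/5))*conj(exp(-4*I*pi/5)) + 1*(3 + 3*exp(-2*I*pi/5) + exp(-4*I*pi/5) + exp(2*I*pi/5) + 3*exp(4*I*pi/5))*conj(exp(4*I*pi/5)) + 1*(3 + exp(-2*I*pi/5) + exp(-4*I*pi/5) + 3*exp(4*I*pi/5) + 3*exp(2*I*pi/5))*conj(exp(2*I*pi/5))]
      = (1/5)[(11) + (3 + 3*exp(-2*I*pi/5) + exp(-4*I*pi/5) + exp(4*I*pi/5) + 3*exp(2*I*pi/5)) + (3 + 3*exp(-4*I*pi/5) + exp(-2*I*pi/5) + exp(2*I*pi/5) + 3*exp(4*I*pi/5)) + (3 + 3*exp(-4*I*pi/5) + exp(-2*I*pi/5) + exp(2*I*pi/5) + 3*exp(4*I*pi/5)) + (3 + 3*exp(-2*I*pi/5) + exp(-4*I*pi/5) + exp(4*I*pi/5) + 3*exp(2*I*pi/5))] = 15/5 = 3
(Exp terms are combined using exp(i*s)*conj(exp(i*t)) = exp(i*(s-t)), and sums of them are collapsed using the identity that for every m > 1 the m distinct m-th roots of unity sum to 0, e.g. 1 + exp(2*I*pi/3) + exp(-2*I*pi/3) = 0.)
Dimension check: dim(rho) = sum (mult * dim) = 3*1 + 1*1 + 1*1 + 3*1 + 3*1 = 11 = chi_rho(e) = 11.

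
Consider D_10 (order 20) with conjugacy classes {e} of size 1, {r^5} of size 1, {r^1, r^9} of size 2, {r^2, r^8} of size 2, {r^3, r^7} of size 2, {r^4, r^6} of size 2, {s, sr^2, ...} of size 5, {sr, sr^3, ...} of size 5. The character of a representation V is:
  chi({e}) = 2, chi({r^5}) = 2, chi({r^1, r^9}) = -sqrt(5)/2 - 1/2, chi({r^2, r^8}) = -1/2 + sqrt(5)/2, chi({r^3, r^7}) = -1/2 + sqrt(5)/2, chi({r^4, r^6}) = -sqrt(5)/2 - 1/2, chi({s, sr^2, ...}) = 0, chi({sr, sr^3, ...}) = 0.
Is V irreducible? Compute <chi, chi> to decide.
Irreducible: <chi, chi> = 1.

Working: <chi, chi> = (1/|G|) sum_C |C| * |chi(C)|^2 = (1/20)[1*|2|^2 + 1*|2|^2 + 2*|-sqrt(5)/2 - 1/2|^2 + 2*|-1/2 + sqrt(5)/2|^2 + 2*|-1/2 + sqrt(5)/2|^2 + 2*|-sqrt(5)/2 - 1/2|^2 + 5*|0|^2 + 5*|0|^2]
  = (1/20)[(4) + (4) + (sqrt(5) + 3) + (3 - sqrt(5)) + (3 - sqrt(5)) + (sqrt(5) + 3) + (0) + (0)] = 20/20 = 1.
A character is irreducible iff <chi, chi> = 1, so this representation is irreducible.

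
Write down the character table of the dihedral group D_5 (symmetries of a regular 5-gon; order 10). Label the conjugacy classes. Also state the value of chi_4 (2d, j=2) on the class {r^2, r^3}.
Conjugacy classes: {e} of size 1, {r^1, r^4} of size 2, {r^2, r^3} of size 2, {s, sr, ..., sr^4} of size 5.
Character table:
  irrep \ class              {e} (size 1)  {r^1, r^4} (size 2)  {r^2, r^3} (size 2)  {s, sr, ..., sr^4} (size 5)
  chi_1 (triv)               1             1                    1                    1                          
  chi_2 (sign: r->1, s->-1)  1             1                    1                    -1                         
  chi_3 (2d, j=1)            2             -1/2 + sqrt(5)/2     -sqrt(5)/2 - 1/2     0                          
  chi_4 (2d, j=2)            2             -sqrt(5)/2 - 1/2     -1/2 + sqrt(5)/2     0                          

Spot check: chi_4 (2d, j=2) on {r^2, r^3} = -1/2 + sqrt(5)/2.

Solution. D_5 has order 2*5 = 10 with 4 conjugacy classes, hence 4 irreducibles. Sum of squared dims 1 + 1 + 4 + 4 = 10 = |G|. Linear characters come from the abelianisation; the 2-dimensional irreps have character r^k -> 2*cos(2*pi*j*k/5), reflections -> 0.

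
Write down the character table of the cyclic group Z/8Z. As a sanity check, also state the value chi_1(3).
Character table of Z/8Z (irreps indexed chi_0,...,chi_7 with chi_k(m) = zeta_8^(k*m), zeta_8 = exp(2*pi*i/8)):
  irrep \ class  {0} (size 1)  {1} (size 1)    {2} (size 1)  {3} (size 1)    {4} (size 1)  {5} (size 1)    {6} (size 1)  {7} (size 1)  
  chi_0          1             1               1             1               1             1               1             1             
  chi_1          1             exp(I*pi/4)     I             exp(3*I*pi/4)   -1            exp(-3*I*pi/4)  -I            exp(-I*pi/4)  
  chi_2          1             I               -1            -I              1             I               -1            -I            
  chi_3          1             exp(3*I*pi/4)   -I            exp(I*pi/4)     -1            exp(-I*pi/4)    I             exp(-3*I*pi/4)
  chi_4          1             -1              1             -1              1             -1              1             -1            
  chi_5          1             exp(-3*I*pi/4)  I             exp(-I*pi/4)    -1            exp(I*pi/4)     -I            exp(3*I*pi/4) 
  chi_6          1             -I              -1            I               1             -I              -1            I             
  chi_7          1             exp(-I*pi/4)    -I            exp(-3*I*pi/4)  -1            exp(3*I*pi/4)   I             exp(I*pi/4)   

Spot check: chi_1(3) = zeta_8^(1*3) = zeta_8^3 = exp(3*I*pi/4).

Explanation: Z/8Z is abelian, so all 8 irreducible complex representations are 1-dimensional. They are given by chi_k(m) = zeta_8^(k*m) for k = 0,...,7. Row orthogonality: sum_m chi_k(m) conj(chi_l(m)) = 8 * [k = l].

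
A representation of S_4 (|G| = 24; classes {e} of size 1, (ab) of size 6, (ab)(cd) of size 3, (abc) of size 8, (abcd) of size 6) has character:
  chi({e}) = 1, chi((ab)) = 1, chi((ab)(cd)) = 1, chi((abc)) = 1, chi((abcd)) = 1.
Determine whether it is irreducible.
Irreducible: <chi, chi> = 1.

<chi, chi> = (1/|G|) sum_C |C| * |chi(C)|^2 = (1/24)[1*|1|^2 + 6*|1|^2 + 3*|1|^2 + 8*|1|^2 + 6*|1|^2]
  = (1/24)[(1) + (6) + (3) + (8) + (6)] = 24/24 = 1.
A character is irreducible iff <chi, chi> = 1, so this representation is irreducible.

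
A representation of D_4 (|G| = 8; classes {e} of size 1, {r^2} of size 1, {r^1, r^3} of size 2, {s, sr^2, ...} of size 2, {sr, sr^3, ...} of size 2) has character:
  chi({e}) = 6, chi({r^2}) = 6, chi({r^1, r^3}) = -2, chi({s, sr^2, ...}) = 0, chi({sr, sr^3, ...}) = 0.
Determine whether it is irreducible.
Not irreducible (reducible): <chi, chi> = 10 > 1.

Details: <chi, chi> = (1/|G|) sum_C |C| * |chi(C)|^2 = (1/8)[1*|6|^2 + 1*|6|^2 + 2*|-2|^2 + 2*|0|^2 + 2*|0|^2]
  = (1/8)[(36) + (36) + (8) + (0) + (0)] = 80/8 = 10.
A character is irreducible iff <chi, chi> = 1, so this representation is reducible.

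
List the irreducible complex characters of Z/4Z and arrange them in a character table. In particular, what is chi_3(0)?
Character table of Z/4Z (irreps indexed chi_0,...,chi_3 with chi_k(m) = zeta_4^(k*m), zeta_4 = exp(2*pi*i/4)):
  irrep \ class  {0} (size 1)  {1} (size 1)  {2} (size 1)  {3} (size 1)
  chi_0          1             1             1             1           
  chi_1          1             I             -1            -I          
  chi_2          1             -1            1             -1          
  chi_3          1             -I            -1            I           

Spot check: chi_3(0) = zeta_4^(3*0) = zeta_4^0 = 1.

Working: Z/4Z is abelian, so all 4 irreducible complex representations are 1-dimensional. They are given by chi_k(m) = zeta_4^(k*m) for k = 0,...,3. Row orthogonality: sum_m chi_k(m) conj(chi_l(m)) = 4 * [k = l].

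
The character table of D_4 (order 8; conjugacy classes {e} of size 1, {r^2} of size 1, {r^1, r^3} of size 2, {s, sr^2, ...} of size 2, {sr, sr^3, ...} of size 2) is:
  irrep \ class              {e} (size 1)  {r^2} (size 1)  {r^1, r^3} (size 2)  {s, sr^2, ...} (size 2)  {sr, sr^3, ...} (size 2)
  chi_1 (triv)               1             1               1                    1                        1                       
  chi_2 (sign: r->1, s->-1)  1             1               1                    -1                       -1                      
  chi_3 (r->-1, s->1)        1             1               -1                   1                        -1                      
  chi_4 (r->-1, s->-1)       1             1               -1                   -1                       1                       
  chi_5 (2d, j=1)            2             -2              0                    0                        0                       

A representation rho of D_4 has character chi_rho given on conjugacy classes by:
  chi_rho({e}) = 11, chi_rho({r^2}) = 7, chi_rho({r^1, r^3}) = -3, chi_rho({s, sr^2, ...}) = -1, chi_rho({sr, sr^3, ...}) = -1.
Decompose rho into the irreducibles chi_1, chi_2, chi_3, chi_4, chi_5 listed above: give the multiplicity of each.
Multiplicities: chi_1: 1, chi_2: 2, chi_3: 3, chi_4: 3, chi_5: 1.

Explanation: Use <chi_rho, chi> = (1/|G|) sum_C |C| * chi_rho(C) * conj(chi(C)) with |G| = 8 for each irreducible chi in the table:
  <chi_rho, chi_1> = (1/8)[1*(11)*conj(1) + 1*(7)*conj(1) + 2*(-3)*conj(1) + 2*(-1)*conj(1) + 2*(-1)*conj(1)]
      = (1/8)[(11) + (7) + (-6) + (-2) + (-2)] = 8/8 = 1
  <chi_rho, chi_2> = (1/8)[1*(11)*conj(1) + 1*(7)*conj(1) + 2*(-3)*conj(1) + 2*(-1)*conj(-1) + 2*(-1)*conj(-1)]
      = (1/8)[(11) + (7) + (-6) + (2) + (2)] = 16/8 = 2
  <chi_rho, chi_3> = (1/8)[1*(11)*conj(1) + 1*(7)*conj(1) + 2*(-3)*conj(-1) + 2*(-1)*conj(1) + 2*(-1)*conj(-1)]
      = (1/8)[(11) + (7) + (6) + (-2) + (2)] = 24/8 = 3
  <chi_rho, chi_4> = (1/8)[1*(11)*conj(1) + 1*(7)*conj(1) + 2*(-3)*conj(-1) + 2*(-1)*conj(-1) + 2*(-1)*conj(1)]
      = (1/8)[(11) + (7) + (6) + (2) + (-2)] = 24/8 = 3
  <chi_rho, chi_5> = (1/8)[1*(11)*conj(2) + 1*(7)*conj(-2) + 2*(-3)*conj(0) + 2*(-1)*conj(0) + 2*(-1)*conj(0)]
      = (1/8)[(22) + (-14) + (0) + (0) + (0)] = 8/8 = 1
Dimension check: dim(rho) = sum (mult * dim) = 1*1 + 2*1 + 3*1 + 3*1 + 1*2 = 11 = chi_rho(e) = 11.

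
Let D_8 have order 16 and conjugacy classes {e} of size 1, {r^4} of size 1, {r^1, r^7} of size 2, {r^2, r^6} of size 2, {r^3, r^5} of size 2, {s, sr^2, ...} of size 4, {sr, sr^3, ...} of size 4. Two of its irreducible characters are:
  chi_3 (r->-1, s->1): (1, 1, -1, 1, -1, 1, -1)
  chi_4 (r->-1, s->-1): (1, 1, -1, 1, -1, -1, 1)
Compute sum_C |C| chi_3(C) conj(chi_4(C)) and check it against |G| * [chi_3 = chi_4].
Sum = 0; so <chi_3, chi_4> = 0 (distinct irreducibles are orthogonal).

Proof sketch: Compute term by term over conjugacy classes (|C| * chi_3(C) * conj(chi_4(C))):
  1*(1)*conj(1) + 1*(1)*conj(1) + 2*(-1)*conj(-1) + 2*(1)*conj(1) + 2*(-1)*conj(-1) + 4*(1)*conj(-1) + 4*(-1)*conj(1)
  = (1) + (1) + (2) + (2) + (2) + (-4) + (-4)
  = 0.
Dividing by |G| = 16 gives 0/16 = 0, matching the row-orthogonality relation <chi_3, chi_4> = [chi_3 = chi_4].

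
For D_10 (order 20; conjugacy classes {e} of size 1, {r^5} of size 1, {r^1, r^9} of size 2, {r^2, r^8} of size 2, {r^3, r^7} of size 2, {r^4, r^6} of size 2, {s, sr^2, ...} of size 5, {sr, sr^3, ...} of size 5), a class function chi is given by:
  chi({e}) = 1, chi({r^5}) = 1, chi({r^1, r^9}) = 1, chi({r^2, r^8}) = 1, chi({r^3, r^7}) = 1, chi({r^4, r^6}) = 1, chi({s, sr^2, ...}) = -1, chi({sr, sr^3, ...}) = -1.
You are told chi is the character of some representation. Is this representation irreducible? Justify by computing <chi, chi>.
Irreducible: <chi, chi> = 1.

Proof sketch: <chi, chi> = (1/|G|) sum_C |C| * |chi(C)|^2 = (1/20)[1*|1|^2 + 1*|1|^2 + 2*|1|^2 + 2*|1|^2 + 2*|1|^2 + 2*|1|^2 + 5*|-1|^2 + 5*|-1|^2]
  = (1/20)[(1) + (1) + (2) + (2) + (2) + (2) + (5) + (5)] = 20/20 = 1.
A character is irreducible iff <chi, chi> = 1, so this representation is irreducible.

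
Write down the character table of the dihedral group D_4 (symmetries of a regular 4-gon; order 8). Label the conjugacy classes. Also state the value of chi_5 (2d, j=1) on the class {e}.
Conjugacy classes: {e} of size 1, {r^2} of size 1, {r^1, r^3} of size 2, {s, sr^2, ...} of size 2, {sr, sr^3, ...} of size 2.
Character table:
  irrep \ class              {e} (size 1)  {r^2} (size 1)  {r^1, r^3} (size 2)  {s, sr^2, ...} (size 2)  {sr, sr^3, ...} (size 2)
  chi_1 (triv)               1             1               1                    1                        1                       
  chi_2 (sign: r->1, s->-1)  1             1               1                    -1                       -1                      
  chi_3 (r->-1, s->1)        1             1               -1                   1                        -1                      
  chi_4 (r->-1, s->-1)       1             1               -1                   -1                       1                       
  chi_5 (2d, j=1)            2             -2              0                    0                        0                       

Spot check: chi_5 (2d, j=1) on {e} = 2.

Reasoning: D_4 has order 2*4 = 8 with 5 conjugacy classes, hence 5 irreducibles. Sum of squared dims 1 + 1 + 1 + 1 + 4 = 8 = |G|. Linear characters come from the abelianisation; the 2-dimensional irreps have character r^k -> 2*cos(2*pi*j*k/4), reflections -> 0.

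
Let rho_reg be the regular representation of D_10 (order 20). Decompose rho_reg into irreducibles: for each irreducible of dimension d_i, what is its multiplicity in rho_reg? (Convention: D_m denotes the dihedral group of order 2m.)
Each irreducible V_i of dimension d_i appears with multiplicity d_i, i.e. rho_reg = (direct sum over all irreducibles V_i) d_i V_i. The irreducible dimensions for D_10 are 1, 1, 1, 1, 2, 2, 2, 2: 4 irreducibles of dimension 1, each with multiplicity 1; 4 irreducibles of dimension 2, each with multiplicity 2. Total dimension 4*1*1 + 4*2*2 = 20 = |G|.

Argument: General theorem: in the regular representation of a finite group G, each irreducible appears with multiplicity equal to its dimension. Check: dim(rho_reg) = sum d_i^2 = 1 + 1 + 1 + 1 + 4 + 4 + 4 + 4 = 20 = |G|.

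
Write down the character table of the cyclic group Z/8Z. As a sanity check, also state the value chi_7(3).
Character table of Z/8Z (irreps indexed chi_0,...,chi_7 with chi_k(m) = zeta_8^(k*m), zeta_8 = exp(2*pi*i/8)):
  irrep \ class  {0} (size 1)  {1} (size 1)    {2} (size 1)  {3} (size 1)    {4} (size 1)  {5} (size 1)    {6} (size 1)  {7} (size 1)  
  chi_0          1             1               1             1               1             1               1             1             
  chi_1          1             exp(I*pi/4)     I             exp(3*I*pi/4)   -1            exp(-3*I*pi/4)  -I            exp(-I*pi/4)  
  chi_2          1             I               -1            -I              1             I               -1            -I            
  chi_3          1             exp(3*I*pi/4)   -I            exp(I*pi/4)     -1            exp(-I*pi/4)    I             exp(-3*I*pi/4)
  chi_4          1             -1              1             -1              1             -1              1             -1            
  chi_5          1             exp(-3*I*pi/4)  I             exp(-I*pi/4)    -1            exp(I*pi/4)     -I            exp(3*I*pi/4) 
  chi_6          1             -I              -1            I               1             -I              -1            I             
  chi_7          1             exp(-I*pi/4)    -I            exp(-3*I*pi/4)  -1            exp(3*I*pi/4)   I             exp(I*pi/4)   

Spot check: chi_7(3) = zeta_8^(7*3) = zeta_8^21 = exp(-3*I*pi/4).

Working: Z/8Z is abelian, so all 8 irreducible complex representations are 1-dimensional. They are given by chi_k(m) = zeta_8^(k*m) for k = 0,...,7. Row orthogonality: sum_m chi_k(m) conj(chi_l(m)) = 8 * [k = l].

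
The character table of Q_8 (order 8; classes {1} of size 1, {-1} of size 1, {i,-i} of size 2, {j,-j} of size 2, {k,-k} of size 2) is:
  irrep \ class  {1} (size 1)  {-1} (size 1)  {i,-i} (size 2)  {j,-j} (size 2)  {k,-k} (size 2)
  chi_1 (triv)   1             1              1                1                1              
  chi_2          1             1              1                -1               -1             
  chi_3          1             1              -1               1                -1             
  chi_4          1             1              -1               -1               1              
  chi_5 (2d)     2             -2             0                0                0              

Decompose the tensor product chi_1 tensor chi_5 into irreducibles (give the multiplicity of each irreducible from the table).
chi_1 tensor chi_5 = chi_5 (all other irreducibles have multiplicity 0).

Details: The character of a tensor product is the pointwise product (chi_1 * chi_5)(C) = chi_1(C) * chi_5(C):
  {1}: (1)*(2), {-1}: (1)*(-2), {i,-i}: (1)*(0), {j,-j}: (1)*(0), {k,-k}: (1)*(0)
so (chi_1 * chi_5) takes values
  {1} -> 2, {-1} -> -2, {i,-i} -> 0, {j,-j} -> 0, {k,-k} -> 0.
Now take the inner product of this character with each irreducible chi from the table, <chi_1*chi_5, chi> = (1/8) sum_C |C| (chi_1*chi_5)(C) conj(chi(C)):
  <chi_1*chi_5, chi_1> = (1/8)[1*(2)*conj(1) + 1*(-2)*conj(1) + 2*(0)*conj(1) + 2*(0)*conj(1) + 2*(0)*conj(1)]
      = (1/8)[(2) + (-2) + (0) + (0) + (0)] = 0/8 = 0
  <chi_1*chi_5, chi_2> = (1/8)[1*(2)*conj(1) + 1*(-2)*conj(1) + 2*(0)*conj(1) + 2*(0)*conj(-1) + 2*(0)*conj(-1)]
      = (1/8)[(2) + (-2) + (0) + (0) + (0)] = 0/8 = 0
  <chi_1*chi_5, chi_3> = (1/8)[1*(2)*conj(1) + 1*(-2)*conj(1) + 2*(0)*conj(-1) + 2*(0)*conj(1) + 2*(0)*conj(-1)]
      = (1/8)[(2) + (-2) + (0) + (0) + (0)] = 0/8 = 0
  <chi_1*chi_5, chi_4> = (1/8)[1*(2)*conj(1) + 1*(-2)*conj(1) + 2*(0)*conj(-1) + 2*(0)*conj(-1) + 2*(0)*conj(1)]
      = (1/8)[(2) + (-2) + (0) + (0) + (0)] = 0/8 = 0
  <chi_1*chi_5, chi_5> = (1/8)[1*(2)*conj(2) + 1*(-2)*conj(-2) + 2*(0)*conj(0) + 2*(0)*conj(0) + 2*(0)*conj(0)]
      = (1/8)[(4) + (4) + (0) + (0) + (0)] = 8/8 = 1
Hence the multiplicities are chi_5: 1. Dimension check: dim(chi_1)*dim(chi_5) = 1*2 = 2 and sum (mult * dim) = 1*2 = 2.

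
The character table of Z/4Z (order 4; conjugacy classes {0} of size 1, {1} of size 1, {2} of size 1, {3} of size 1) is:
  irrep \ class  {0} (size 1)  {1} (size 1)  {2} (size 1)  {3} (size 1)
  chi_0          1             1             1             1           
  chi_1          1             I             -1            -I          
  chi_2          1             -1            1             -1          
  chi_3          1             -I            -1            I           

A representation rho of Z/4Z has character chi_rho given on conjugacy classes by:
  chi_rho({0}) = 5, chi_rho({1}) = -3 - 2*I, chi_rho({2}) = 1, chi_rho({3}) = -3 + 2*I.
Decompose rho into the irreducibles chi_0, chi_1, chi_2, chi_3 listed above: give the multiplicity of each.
Multiplicities: chi_0: 0, chi_1: 0, chi_2: 3, chi_3: 2.

Solution. Use <chi_rho, chi> = (1/|G|) sum_C |C| * chi_rho(C) * conj(chi(C)) with |G| = 4 for each irreducible chi in the table:
  <chi_rho, chi_0> = (1/4)[1*(5)*conj(1) + 1*(-3 - 2*I)*conj(1) + 1*(1)*conj(1) + 1*(-3 + 2*I)*conj(1)]
      = (1/4)[(5) + (-3 - 2*I) + (1) + (-3 + 2*I)] = 0/4 = 0
  <chi_rho, chi_1> = (1/4)[1*(5)*conj(1) + 1*(-3 - 2*I)*conj(I) + 1*(1)*conj(-1) + 1*(-3 + 2*I)*conj(-I)]
      = (1/4)[(5) + (-2 + 3*I) + (-1) + (-2 - 3*I)] = 0/4 = 0
  <chi_rho, chi_2> = (1/4)[1*(5)*conj(1) + 1*(-3 - 2*I)*conj(-1) + 1*(1)*conj(1) + 1*(-3 + 2*I)*conj(-1)]
      = (1/4)[(5) + (3 + 2*I) + (1) + (3 - 2*I)] = 12/4 = 3
  <chi_rho, chi_3> = (1/4)[1*(5)*conj(1) + 1*(-3 - 2*I)*conj(-I) + 1*(1)*conj(-1) + 1*(-3 + 2*I)*conj(I)]
      = (1/4)[(5) + (2 - 3*I) + (-1) + (2 + 3*I)] = 8/4 = 2
(Exp terms are combined using exp(i*s)*conj(exp(i*t)) = exp(i*(s-t)), and sums of them are collapsed using the identity that for every m > 1 the m distinct m-th roots of unity sum to 0, e.g. 1 + exp(2*I*pi/3) + exp(-2*I*pi/3) = 0.)
Dimension check: dim(rho) = sum (mult * dim) = 0*1 + 0*1 + 3*1 + 2*1 = 5 = chi_rho(e) = 5.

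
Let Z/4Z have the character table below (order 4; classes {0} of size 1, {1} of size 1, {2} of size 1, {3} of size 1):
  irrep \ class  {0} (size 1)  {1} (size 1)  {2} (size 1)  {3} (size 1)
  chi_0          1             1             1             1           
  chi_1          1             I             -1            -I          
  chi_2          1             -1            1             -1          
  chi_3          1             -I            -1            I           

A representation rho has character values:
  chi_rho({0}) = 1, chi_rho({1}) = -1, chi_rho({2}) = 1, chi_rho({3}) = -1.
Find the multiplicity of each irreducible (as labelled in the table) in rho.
Multiplicities: chi_0: 0, chi_1: 0, chi_2: 1, chi_3: 0.

Proof sketch: Use <chi_rho, chi> = (1/|G|) sum_C |C| * chi_rho(C) * conj(chi(C)) with |G| = 4 for each irreducible chi in the table:
  <chi_rho, chi_0> = (1/4)[1*(1)*conj(1) + 1*(-1)*conj(1) + 1*(1)*conj(1) + 1*(-1)*conj(1)]
      = (1/4)[(1) + (-1) + (1) + (-1)] = 0/4 = 0
  <chi_rho, chi_1> = (1/4)[1*(1)*conj(1) + 1*(-1)*conj(I) + 1*(1)*conj(-1) + 1*(-1)*conj(-I)]
      = (1/4)[(1) + (I) + (-1) + (-I)] = 0/4 = 0
  <chi_rho, chi_2> = (1/4)[1*(1)*conj(1) + 1*(-1)*conj(-1) + 1*(1)*conj(1) + 1*(-1)*conj(-1)]
      = (1/4)[(1) + (1) + (1) + (1)] = 4/4 = 1
  <chi_rho, chi_3> = (1/4)[1*(1)*conj(1) + 1*(-1)*conj(-I) + 1*(1)*conj(-1) + 1*(-1)*conj(I)]
      = (1/4)[(1) + (-I) + (-1) + (I)] = 0/4 = 0
(Exp terms are combined using exp(i*s)*conj(exp(i*t)) = exp(i*(s-t)), and sums of them are collapsed using the identity that for every m > 1 the m distinct m-th roots of unity sum to 0, e.g. 1 + exp(2*I*pi/3) + exp(-2*I*pi/3) = 0.)
Dimension check: dim(rho) = sum (mult * dim) = 0*1 + 0*1 + 1*1 + 0*1 = 1 = chi_rho(e) = 1.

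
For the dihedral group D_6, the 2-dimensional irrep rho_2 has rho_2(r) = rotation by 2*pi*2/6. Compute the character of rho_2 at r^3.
chi_{rho_2}(r^3) = 2*cos(2*pi*2*3/6) = 2

Explanation: rho_2(r^3) is rotation by angle 2*pi*2*3/6, whose trace is 2*cos(2*pi*2*3/6) = 2.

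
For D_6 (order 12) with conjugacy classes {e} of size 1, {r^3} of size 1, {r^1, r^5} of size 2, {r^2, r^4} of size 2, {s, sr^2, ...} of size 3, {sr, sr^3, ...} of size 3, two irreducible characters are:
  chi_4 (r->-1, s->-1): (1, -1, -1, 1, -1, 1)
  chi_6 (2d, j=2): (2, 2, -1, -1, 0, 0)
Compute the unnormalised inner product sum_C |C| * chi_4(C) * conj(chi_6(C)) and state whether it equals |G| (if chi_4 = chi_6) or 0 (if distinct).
Sum = 0; so <chi_4, chi_6> = 0 (distinct irreducibles are orthogonal).

Reasoning: Compute term by term over conjugacy classes (|C| * chi_4(C) * conj(chi_6(C))):
  1*(1)*conj(2) + 1*(-1)*conj(2) + 2*(-1)*conj(-1) + 2*(1)*conj(-1) + 3*(-1)*conj(0) + 3*(1)*conj(0)
  = (2) + (-2) + (2) + (-2) + (0) + (0)
  = 0.
Dividing by |G| = 12 gives 0/12 = 0, matching the row-orthogonality relation <chi_4, chi_6> = [chi_4 = chi_6].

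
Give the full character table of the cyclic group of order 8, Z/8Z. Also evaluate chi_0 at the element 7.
Character table of Z/8Z (irreps indexed chi_0,...,chi_7 with chi_k(m) = zeta_8^(k*m), zeta_8 = exp(2*pi*i/8)):
  irrep \ class  {0} (size 1)  {1} (size 1)    {2} (size 1)  {3} (size 1)    {4} (size 1)  {5} (size 1)    {6} (size 1)  {7} (size 1)  
  chi_0          1             1               1             1               1             1               1             1             
  chi_1          1             exp(I*pi/4)     I             exp(3*I*pi/4)   -1            exp(-3*I*pi/4)  -I            exp(-I*pi/4)  
  chi_2          1             I               -1            -I              1             I               -1            -I            
  chi_3          1             exp(3*I*pi/4)   -I            exp(I*pi/4)     -1            exp(-I*pi/4)    I             exp(-3*I*pi/4)
  chi_4          1             -1              1             -1              1             -1              1             -1            
  chi_5          1             exp(-3*I*pi/4)  I             exp(-I*pi/4)    -1            exp(I*pi/4)     -I            exp(3*I*pi/4) 
  chi_6          1             -I              -1            I               1             -I              -1            I             
  chi_7          1             exp(-I*pi/4)    -I            exp(-3*I*pi/4)  -1            exp(3*I*pi/4)   I             exp(I*pi/4)   

Spot check: chi_0(7) = zeta_8^(0*7) = zeta_8^0 = 1.

Derivation: Z/8Z is abelian, so all 8 irreducible complex representations are 1-dimensional. They are given by chi_k(m) = zeta_8^(k*m) for k = 0,...,7. Row orthogonality: sum_m chi_k(m) conj(chi_l(m)) = 8 * [k = l].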